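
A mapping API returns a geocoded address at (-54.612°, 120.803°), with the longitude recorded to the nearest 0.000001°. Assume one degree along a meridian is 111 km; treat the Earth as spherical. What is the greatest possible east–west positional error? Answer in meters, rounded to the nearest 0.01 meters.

0.03 meters

Rounding to 6 decimal places leaves the longitude within ±5e-07° of the true value.
At latitude 54.612° a degree of longitude spans 111000 m × cos 54.612° = 111000 × 0.5791 ≈ 64281.3 m.
Maximum E–W displacement: 5e-07 × 64281.3 = 0.0321406 m.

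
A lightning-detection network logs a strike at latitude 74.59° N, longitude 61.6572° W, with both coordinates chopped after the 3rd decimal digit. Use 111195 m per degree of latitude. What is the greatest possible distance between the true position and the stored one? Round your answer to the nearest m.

115 m

Truncating at 3 decimal places can drop up to a full unit in the last place, so each coordinate may be off by as much as 0.001°.
Latitude error → 0.001 × 111195 = 111.195 m along the meridian.
East–west component at 74.59°: 0.001° × 111195 × cos 74.59° ≈ 0.001 × 29547.2 ≈ 29.5472 m.
The two errors are perpendicular, so the maximum displacement is √(111.195² + 29.5472²) ≈ 115.054 m.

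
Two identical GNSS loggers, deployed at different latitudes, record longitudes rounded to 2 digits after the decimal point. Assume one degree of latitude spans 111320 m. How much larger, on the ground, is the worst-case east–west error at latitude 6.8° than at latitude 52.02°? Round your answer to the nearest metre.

210 metres

Rounding to 2 decimal places leaves the longitude within ±0.005° of the true value.
Error at 6.8° = 0.005° × 111320 × cos 6.8° ≈ 556.6 × 0.9930 = 552.68 m.
Error at 52.02° = 0.005° × 111320 × cos 52.02° ≈ 556.6 × 0.6154 = 342.52 m.
Difference: 552.68 − 342.52 = 210.16 m.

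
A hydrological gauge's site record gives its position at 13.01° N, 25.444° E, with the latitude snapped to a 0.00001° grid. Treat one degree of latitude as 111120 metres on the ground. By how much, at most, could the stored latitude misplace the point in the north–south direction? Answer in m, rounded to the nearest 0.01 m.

0.56 m

With a 0.00001° grid the true value lies within half a step, ±0.00001°/2 = ±5e-06°, of the stored one.
So the N–S error is at most 5e-06 × 111120 = 0.5556 m.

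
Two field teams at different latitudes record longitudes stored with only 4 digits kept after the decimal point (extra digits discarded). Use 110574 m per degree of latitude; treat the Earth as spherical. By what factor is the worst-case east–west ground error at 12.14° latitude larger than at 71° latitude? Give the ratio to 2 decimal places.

3.00

Truncating at 4 decimal places can drop up to a full unit in the last place, so the longitude may be off by as much as 0.0001°.
Error at 12.14° = 0.0001° × 110574 × cos 12.14° ≈ 11.057 × 0.9776 = 10.81 m.
At 71°: 0.0001° × 110574 × cos 71° = 0.0001 × 110574 × 0.3256 ≈ 3.5999 m.
Ratio: 10.81 / 3.5999 = cos 12.14° / cos 71° ≈ 3.0029.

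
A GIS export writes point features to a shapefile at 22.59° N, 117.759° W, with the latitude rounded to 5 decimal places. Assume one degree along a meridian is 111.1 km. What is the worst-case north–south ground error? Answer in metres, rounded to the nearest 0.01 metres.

0.56 metres

Rounding to 5 decimal places leaves the latitude within ±5e-06° of the true value.
North–south distance: 5e-06° × 111100 m/° = 0.5555 m.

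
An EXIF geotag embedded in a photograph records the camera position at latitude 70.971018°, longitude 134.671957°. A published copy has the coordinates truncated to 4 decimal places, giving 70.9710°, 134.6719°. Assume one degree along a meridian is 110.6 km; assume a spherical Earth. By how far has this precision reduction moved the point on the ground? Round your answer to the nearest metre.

3 metres

The latitude changed by +0.000018° and the longitude by +0.000057°.
North–south shift: 0.000018 × 110600 = 1.9908 m.
E–W at 70.971°: 0.000057° × 110600 × cos 70.971° = 0.000057 × 110600 × 0.3260 ≈ 2.05546 m.
Distance: √(1.9908² + 2.05546²) ≈ 2.86151 m.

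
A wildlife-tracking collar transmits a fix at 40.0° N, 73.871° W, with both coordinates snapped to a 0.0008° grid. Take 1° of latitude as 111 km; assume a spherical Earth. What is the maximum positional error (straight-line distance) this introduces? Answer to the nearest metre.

56 metres

With a 0.0008° grid the true value lies within half a step, ±0.0008°/2 = ±0.0004°, of the stored one.
Latitude error → 0.0004 × 111000 = 44.4 m along the meridian.
E–W at 40°: 0.0004° × 111000 × cos 40° = 0.0004 × 111000 × 0.7660 ≈ 34.0124 m.
The two errors are perpendicular, so the maximum displacement is √(44.4² + 34.0124²) ≈ 55.9303 m.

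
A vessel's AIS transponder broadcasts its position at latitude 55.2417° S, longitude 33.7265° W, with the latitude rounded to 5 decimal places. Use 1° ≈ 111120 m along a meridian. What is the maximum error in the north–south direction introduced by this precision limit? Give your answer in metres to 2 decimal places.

0.56 metres

Rounding to 5 decimal places leaves the latitude within ±5e-06° of the true value.
Along the meridian that is 5e-06° × 111120 m/° = 0.5556 m.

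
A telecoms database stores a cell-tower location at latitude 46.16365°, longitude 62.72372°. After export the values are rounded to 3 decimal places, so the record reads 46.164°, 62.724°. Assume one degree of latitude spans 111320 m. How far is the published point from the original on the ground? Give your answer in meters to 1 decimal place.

44.5 meters

The latitude changed by -0.00035° and the longitude by -0.00028°.
N–S: -0.00035° × 111320 m/° = -38.962 m.
East–west at this latitude: -0.00028° × 111320 × cos 46.164° ≈ -0.00028 × 77099.8 = -21.588 m.
Combined displacement = (38.962² + 21.588²)^½ ≈ 44.543 m.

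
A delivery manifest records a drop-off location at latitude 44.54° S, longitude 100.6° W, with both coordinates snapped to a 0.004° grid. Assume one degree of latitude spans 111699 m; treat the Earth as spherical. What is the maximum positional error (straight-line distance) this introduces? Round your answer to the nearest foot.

With a 0.004° grid the true value lies within half a step, ±0.004°/2 = ±0.002°, of the stored one.
North–south component: 0.002° × 111699 = 223.398 m.
East–west component at 44.54°: 0.002° × 111699 × cos 44.54° ≈ 0.002 × 79614.7 ≈ 159.229 m.
Combining orthogonally: (223.398² + 159.229²)^½ ≈ 274.337 m.
Converting: 274.337 m × 3.2808 ft/m ≈ 900.05 ft.

900 feet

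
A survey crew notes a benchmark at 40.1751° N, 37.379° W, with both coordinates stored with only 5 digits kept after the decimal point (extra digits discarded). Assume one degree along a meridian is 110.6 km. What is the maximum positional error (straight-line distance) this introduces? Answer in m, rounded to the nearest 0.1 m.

Truncating at 5 decimal places can drop up to a full unit in the last place, so each coordinate may be off by as much as 1e-05°.
Latitude error → 1e-05 × 110600 = 1.106 m along the meridian.
E–W at 40.1751°: 1e-05° × 110600 × cos 40.1751° = 1e-05 × 110600 × 0.7641 ≈ 0.845069 m.
Combining orthogonally: (1.106² + 0.845069²)^½ ≈ 1.3919 m.

1.4 m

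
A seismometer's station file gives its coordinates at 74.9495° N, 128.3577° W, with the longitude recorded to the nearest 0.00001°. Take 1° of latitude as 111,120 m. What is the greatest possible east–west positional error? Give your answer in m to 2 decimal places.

Rounding to 5 decimal places leaves the longitude within ±5e-06° of the true value.
One degree of longitude at 74.9495° is 111120 × cos 74.9495° ≈ 111120 × 0.2597 = 28854.6 m.
Maximum E–W displacement: 5e-06 × 28854.6 = 0.144273 m.

0.14 m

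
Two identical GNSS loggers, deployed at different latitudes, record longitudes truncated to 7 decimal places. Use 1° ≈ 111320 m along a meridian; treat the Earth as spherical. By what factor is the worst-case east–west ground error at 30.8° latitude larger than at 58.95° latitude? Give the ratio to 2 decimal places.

1.67

Truncating at 7 decimal places can drop up to a full unit in the last place, so the longitude may be off by as much as 1e-07°.
At 30.8°: 1e-07° × 111320 × cos 30.8° = 1e-07 × 111320 × 0.8590 ≈ 0.0095619 m.
At 58.95°: 1e-07° × 111320 × cos 58.95° = 1e-07 × 111320 × 0.5158 ≈ 0.0057417 m.
The ratio reduces to cos 30.8° / cos 58.95° = 0.8590/0.5158 ≈ 1.6653.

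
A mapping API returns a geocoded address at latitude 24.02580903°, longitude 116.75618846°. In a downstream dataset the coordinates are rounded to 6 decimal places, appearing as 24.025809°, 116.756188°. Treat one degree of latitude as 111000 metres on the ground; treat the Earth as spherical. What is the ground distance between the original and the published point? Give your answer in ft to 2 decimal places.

The latitude changed by +0.00000003° and the longitude by +0.00000046°.
North–south shift: 0.00000003 × 111000 = 0.00333 m.
East–west at this latitude: 0.00000046° × 111000 × cos 24.0258° ≈ 0.00000046 × 101383 = 0.0466363 m.
Distance: √(0.00333² + 0.0466363²) ≈ 0.046755 m.
In feet: 0.046755 m ÷ 0.3048 ≈ 0.1534 ft.

0.15 ft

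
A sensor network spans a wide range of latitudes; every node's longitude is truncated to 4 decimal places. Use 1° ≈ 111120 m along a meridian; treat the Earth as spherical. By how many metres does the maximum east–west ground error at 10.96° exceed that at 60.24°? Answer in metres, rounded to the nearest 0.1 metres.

Truncating at 4 decimal places can drop up to a full unit in the last place, so the longitude may be off by as much as 0.0001°.
At 10.96°: 0.0001° × 111120 × cos 10.96° = 0.0001 × 111120 × 0.9818 ≈ 10.909 m.
At 60.24°: 0.0001° × 111120 × cos 60.24° = 0.0001 × 111120 × 0.4964 ≈ 5.5156 m.
Difference: 10.909 − 5.5156 = 5.3937 m.

5.4 metres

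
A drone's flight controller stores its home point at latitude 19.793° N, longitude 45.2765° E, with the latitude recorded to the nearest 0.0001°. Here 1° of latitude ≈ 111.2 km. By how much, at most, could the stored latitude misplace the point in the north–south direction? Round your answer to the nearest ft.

Rounding to 4 decimal places leaves the latitude within ±5e-05° of the true value.
Along the meridian that is 5e-05° × 111200 m/° = 5.56 m.
Converting: 5.56 m × 3.2808 ft/m ≈ 18.241 ft.

18 ft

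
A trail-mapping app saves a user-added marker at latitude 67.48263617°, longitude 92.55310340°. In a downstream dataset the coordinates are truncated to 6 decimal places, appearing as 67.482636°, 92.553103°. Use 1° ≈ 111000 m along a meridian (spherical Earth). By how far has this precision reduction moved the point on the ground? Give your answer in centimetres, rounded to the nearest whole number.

3 centimetres

Δlat = 67.48263617 − 67.482636 = +0.00000017°; Δlon = 92.55310340 − 92.553103 = +0.00000040°.
N–S: 0.00000017° × 111000 m/° = 0.01887 m.
E–W at 67.4826°: 0.00000040° × 111000 × cos 67.4826° = 0.00000040 × 111000 × 0.3830 ≈ 0.0170036 m.
Combined displacement = (0.01887² + 0.0170036²)^½ ≈ 0.0254008 m.
That is 0.0254008 m = 2.5401 cm.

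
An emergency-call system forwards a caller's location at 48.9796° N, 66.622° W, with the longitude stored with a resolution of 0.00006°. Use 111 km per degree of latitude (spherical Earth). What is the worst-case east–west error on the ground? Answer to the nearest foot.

With a 0.00006° grid the true value lies within half a step, ±0.00006°/2 = ±3e-05°, of the stored one.
One degree of longitude at 48.9796° is 111000 × cos 48.9796° ≈ 111000 × 0.6563 = 72852.4 m.
East–west error: 3e-05° × 72852.4 m/° ≈ 2.18557 m.
In feet: 2.18557 m ÷ 0.3048 ≈ 7.1705 ft.

7 feet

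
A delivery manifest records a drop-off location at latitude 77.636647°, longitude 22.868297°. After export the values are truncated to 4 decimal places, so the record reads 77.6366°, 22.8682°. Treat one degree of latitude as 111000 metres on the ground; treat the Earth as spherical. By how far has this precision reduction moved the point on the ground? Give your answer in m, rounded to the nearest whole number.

Δlat = 77.636647 − 77.6366 = +0.000047°; Δlon = 22.868297 − 22.8682 = +0.000097°.
N–S: 0.000047° × 111000 m/° = 5.217 m.
E–W at 77.6366°: 0.000097° × 111000 × cos 77.6366° = 0.000097 × 111000 × 0.2141 ≈ 2.30534 m.
Distance: √(5.217² + 2.30534²) ≈ 5.70365 m.

6 m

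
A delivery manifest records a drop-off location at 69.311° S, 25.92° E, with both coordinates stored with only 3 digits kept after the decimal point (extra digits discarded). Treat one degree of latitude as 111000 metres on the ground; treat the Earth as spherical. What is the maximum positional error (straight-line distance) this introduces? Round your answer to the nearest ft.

386 ft

Truncating at 3 decimal places can drop up to a full unit in the last place, so each coordinate may be off by as much as 0.001°.
North–south component: 0.001° × 111000 = 111 m.
Longitude error → 0.001 × 111000 × cos 69.311° = 0.001 × 111000 × 0.3533 ≈ 39.2158 m.
Combining orthogonally: (111² + 39.2158²)^½ ≈ 117.724 m.
Converting: 117.724 m × 3.2808 ft/m ≈ 386.23 ft.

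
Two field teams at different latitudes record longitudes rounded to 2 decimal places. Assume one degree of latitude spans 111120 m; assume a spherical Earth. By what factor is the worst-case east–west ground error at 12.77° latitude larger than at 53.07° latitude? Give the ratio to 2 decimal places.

1.62

Rounding to 2 decimal places leaves the longitude within ±0.005° of the true value.
At 12.77°: 0.005° × 111120 × cos 12.77° = 0.005 × 111120 × 0.9753 ≈ 541.86 m.
At 53.07°: 0.005° × 111120 × cos 53.07° = 0.005 × 111120 × 0.6008 ≈ 333.83 m.
The ratio reduces to cos 12.77° / cos 53.07° = 0.9753/0.6008 ≈ 1.6232.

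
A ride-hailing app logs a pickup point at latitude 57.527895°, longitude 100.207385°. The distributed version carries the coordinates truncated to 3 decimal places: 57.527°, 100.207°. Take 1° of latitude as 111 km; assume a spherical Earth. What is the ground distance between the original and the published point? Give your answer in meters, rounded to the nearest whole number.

102 meters

The latitude changed by +0.000895° and the longitude by +0.000385°.
North–south shift: 0.000895 × 111000 = 99.345 m.
East–west at this latitude: 0.000385° × 111000 × cos 57.527° ≈ 0.000385 × 59596.1 = 22.9445 m.
Hypotenuse of the two orthogonal shifts: √(99.345² + 22.9445²) = 101.96 m.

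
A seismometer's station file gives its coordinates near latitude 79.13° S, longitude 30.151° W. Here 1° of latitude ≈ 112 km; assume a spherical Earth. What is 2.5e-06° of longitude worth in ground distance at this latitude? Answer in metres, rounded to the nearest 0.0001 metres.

0.0528 metres

2.5e-06° of longitude at 79.13° is 2.5e-06 × 112000 × cos 79.13° ≈ 2.5e-06 × 21121.1 = 0.0528028 m.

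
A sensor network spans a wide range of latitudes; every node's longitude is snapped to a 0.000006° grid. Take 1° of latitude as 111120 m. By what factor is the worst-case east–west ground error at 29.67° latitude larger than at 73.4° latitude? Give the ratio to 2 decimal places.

3.04

With a 0.000006° grid the true value lies within half a step, ±0.000006°/2 = ±3e-06°, of the stored one.
At 29.67°: 3e-06° × 111120 × cos 29.67° = 3e-06 × 111120 × 0.8689 ≈ 0.28965 m.
Error at 73.4° = 3e-06° × 111120 × cos 73.4° ≈ 0.33336 × 0.2857 = 0.095237 m.
The ratio reduces to cos 29.67° / cos 73.4° = 0.8689/0.2857 ≈ 3.0414.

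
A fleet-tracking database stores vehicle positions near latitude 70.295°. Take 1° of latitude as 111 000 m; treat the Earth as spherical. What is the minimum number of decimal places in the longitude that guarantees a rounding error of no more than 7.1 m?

4

At 70.295° one degree of longitude covers 111000 × cos 70.295° ≈ 111000 × 0.3372 ≈ 37426.7 m.
With N decimal places the half-ulp bound is 0.5·10⁻ᴺ°, or 0.5·10⁻ᴺ × 37426.7 m on the ground.
Setting 18713.3 × 10⁻ᴺ ≤ 7.1 gives 10ᴺ ≥ 2636, i.e. N ≥ 3.42.
So 4 decimal places suffice (1.87 m); 3 would allow up to 18.7 m.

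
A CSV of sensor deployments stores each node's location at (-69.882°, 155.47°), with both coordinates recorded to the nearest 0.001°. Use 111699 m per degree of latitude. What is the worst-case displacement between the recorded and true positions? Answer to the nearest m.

Rounding to 3 decimal places leaves each coordinate within ±0.0005° of the true value.
Latitude error → 0.0005 × 111699 = 55.8495 m along the meridian.
East–west component at 69.882°: 0.0005° × 111699 × cos 69.882° ≈ 0.0005 × 38419.4 ≈ 19.2097 m.
Combining orthogonally: (55.8495² + 19.2097²)^½ ≈ 59.0608 m.

59 m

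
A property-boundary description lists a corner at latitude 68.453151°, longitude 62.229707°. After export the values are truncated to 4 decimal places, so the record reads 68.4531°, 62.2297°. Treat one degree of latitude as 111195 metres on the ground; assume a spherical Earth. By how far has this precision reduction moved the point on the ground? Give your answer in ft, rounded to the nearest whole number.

19 ft

Δlat = 68.453151 − 68.4531 = +0.000051°; Δlon = 62.229707 − 62.2297 = +0.000007°.
North–south shift: 0.000051 × 111195 = 5.67094 m.
E–W at 68.4531°: 0.000007° × 111195 × cos 68.4531° = 0.000007 × 111195 × 0.3673 ≈ 0.285864 m.
Distance: √(5.67094² + 0.285864²) ≈ 5.67815 m.
In feet: 5.67815 m ÷ 0.3048 ≈ 18.629 ft.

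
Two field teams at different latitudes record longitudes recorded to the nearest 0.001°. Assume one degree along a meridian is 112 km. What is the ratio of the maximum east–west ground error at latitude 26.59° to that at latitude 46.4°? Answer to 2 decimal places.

1.30

Rounding to 3 decimal places leaves the longitude within ±0.0005° of the true value.
Error at 26.59° = 0.0005° × 112000 × cos 26.59° ≈ 56 × 0.8942 = 50.077 m.
Error at 46.4° = 0.0005° × 112000 × cos 46.4° ≈ 56 × 0.6896 = 38.619 m.
Ratio: 50.077 / 38.619 = cos 26.59° / cos 46.4° ≈ 1.2967.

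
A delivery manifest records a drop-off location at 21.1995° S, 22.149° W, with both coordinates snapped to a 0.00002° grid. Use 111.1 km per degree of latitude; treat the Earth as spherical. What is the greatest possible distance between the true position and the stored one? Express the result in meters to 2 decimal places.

With a 0.00002° grid the true value lies within half a step, ±0.00002°/2 = ±1e-05°, of the stored one.
Latitude error → 1e-05 × 111100 = 1.111 m along the meridian.
East–west component at 21.1995°: 1e-05° × 111100 × cos 21.1995° ≈ 1e-05 × 103582 ≈ 1.03582 m.
The two errors are perpendicular, so the maximum displacement is √(1.111² + 1.03582²) ≈ 1.51896 m.

1.52 meters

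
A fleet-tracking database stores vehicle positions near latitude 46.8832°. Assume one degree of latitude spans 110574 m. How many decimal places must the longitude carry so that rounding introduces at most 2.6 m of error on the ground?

At 46.8832° one degree of longitude covers 110574 × cos 46.8832° ≈ 110574 × 0.6835 ≈ 75576 m.
With N decimal places the half-ulp bound is 0.5·10⁻ᴺ°, or 0.5·10⁻ᴺ × 75576 m on the ground.
Setting 37788 × 10⁻ᴺ ≤ 2.6 gives 10ᴺ ≥ 1.453e+04, i.e. N ≥ 4.16.
At 4 places the error can reach 3.78 m, but 5 places keeps it to 0.378 m.

5 decimal places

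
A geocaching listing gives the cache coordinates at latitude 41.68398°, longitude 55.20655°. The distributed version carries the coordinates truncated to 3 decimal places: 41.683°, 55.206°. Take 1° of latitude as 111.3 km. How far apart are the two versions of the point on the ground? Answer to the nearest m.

Δlat = 41.68398 − 41.683 = +0.00098°; Δlon = 55.20655 − 55.206 = +0.00055°.
North–south shift: 0.00098 × 111300 = 109.074 m.
E–W at 41.683°: 0.00055° × 111300 × cos 41.683° = 0.00055 × 111300 × 0.7468 ≈ 45.7175 m.
Hypotenuse of the two orthogonal shifts: √(109.074² + 45.7175²) = 118.268 m.

118 m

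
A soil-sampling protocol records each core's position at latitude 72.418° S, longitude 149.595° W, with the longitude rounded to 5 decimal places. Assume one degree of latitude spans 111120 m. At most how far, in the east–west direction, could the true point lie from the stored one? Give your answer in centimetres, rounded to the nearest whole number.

Rounding to 5 decimal places leaves the longitude within ±5e-06° of the true value.
At latitude 72.418° a degree of longitude spans 111120 m × cos 72.418° = 111120 × 0.3021 ≈ 33566.1 m.
Maximum E–W displacement: 5e-06 × 33566.1 = 0.16783 m.
That is 0.16783 m = 16.783 cm.

17 centimetres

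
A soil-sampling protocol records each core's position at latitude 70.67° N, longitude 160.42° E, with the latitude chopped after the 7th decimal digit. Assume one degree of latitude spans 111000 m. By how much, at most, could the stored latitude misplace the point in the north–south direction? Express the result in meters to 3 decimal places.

0.011 meters

Truncating at 7 decimal places can drop up to a full unit in the last place, so the latitude may be off by as much as 1e-07°.
So the N–S error is at most 1e-07 × 111000 = 0.0111 m.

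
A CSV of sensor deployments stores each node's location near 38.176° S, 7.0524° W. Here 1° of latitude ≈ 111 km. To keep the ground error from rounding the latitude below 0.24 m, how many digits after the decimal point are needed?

6 decimal places

One degree of latitude covers 111000 m.
Rounding to N decimal places gives at most 0.5 × 10⁻ᴺ degrees of error, i.e. 0.5 × 10⁻ᴺ × 111000 m.
Setting 55500 × 10⁻ᴺ ≤ 0.24 gives 10ᴺ ≥ 2.312e+05, i.e. N ≥ 5.36.
So 6 decimal places suffice (0.0555 m); 5 would allow up to 0.555 m.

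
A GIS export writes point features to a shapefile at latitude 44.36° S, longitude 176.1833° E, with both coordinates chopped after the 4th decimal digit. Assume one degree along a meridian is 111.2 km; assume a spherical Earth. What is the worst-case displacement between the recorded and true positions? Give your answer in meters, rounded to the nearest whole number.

14 meters

Truncating at 4 decimal places can drop up to a full unit in the last place, so each coordinate may be off by as much as 0.0001°.
N–S: 0.0001° × 111200 m/° = 11.12 m.
E–W at 44.36°: 0.0001° × 111200 × cos 44.36° = 0.0001 × 111200 × 0.7150 ≈ 7.95037 m.
Combining orthogonally: (11.12² + 7.95037²)^½ ≈ 13.6698 m.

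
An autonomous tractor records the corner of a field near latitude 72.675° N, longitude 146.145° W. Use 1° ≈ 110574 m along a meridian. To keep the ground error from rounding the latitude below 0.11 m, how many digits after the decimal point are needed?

6 decimal places

One degree of latitude covers 110574 m.
N decimal places → at most half a unit in the last place, 0.5 × 10⁻ᴺ° = 110574/2 × 10⁻ᴺ m.
Setting 55287 × 10⁻ᴺ ≤ 0.11 gives 10ᴺ ≥ 5.026e+05, i.e. N ≥ 5.70.
So 6 decimal places suffice (0.0553 m); 5 would allow up to 0.553 m.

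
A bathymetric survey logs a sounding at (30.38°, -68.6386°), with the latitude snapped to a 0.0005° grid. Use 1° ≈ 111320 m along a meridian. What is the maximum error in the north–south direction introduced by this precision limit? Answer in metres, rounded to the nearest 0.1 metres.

27.8 metres

With a 0.0005° grid the true value lies within half a step, ±0.0005°/2 = ±0.00025°, of the stored one.
North–south distance: 0.00025° × 111320 m/° = 27.83 m.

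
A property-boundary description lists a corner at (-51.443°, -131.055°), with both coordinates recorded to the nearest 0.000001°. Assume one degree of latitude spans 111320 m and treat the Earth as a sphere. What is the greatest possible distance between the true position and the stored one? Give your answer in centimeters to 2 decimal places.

6.56 centimeters

Rounding to 6 decimal places leaves each coordinate within ±5e-07° of the true value.
Latitude error → 5e-07 × 111320 = 0.05566 m along the meridian.
Longitude error → 5e-07 × 111320 × cos 51.443° = 5e-07 × 111320 × 0.6233 ≈ 0.0346925 m.
Combining orthogonally: (0.05566² + 0.0346925²)^½ ≈ 0.0655866 m.
That is 0.0655866 m = 6.5587 cm.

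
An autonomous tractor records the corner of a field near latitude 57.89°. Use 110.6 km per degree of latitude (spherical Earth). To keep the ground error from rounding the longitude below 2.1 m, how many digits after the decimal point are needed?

At 57.89° one degree of longitude covers 110600 × cos 57.89° ≈ 110600 × 0.5315 ≈ 58789 m.
N decimal places → at most half a unit in the last place, 0.5 × 10⁻ᴺ° = 58789/2 × 10⁻ᴺ m.
Need 0.5 × 58789 × 10⁻ᴺ ≤ 2.1 → 10⁻ᴺ ≤ 7.144e-05, so N ≥ 4.15.
N = 4 would give 2.94 m (too coarse); N = 5 gives 0.294 m ≤ 2.1 m.

5 decimal places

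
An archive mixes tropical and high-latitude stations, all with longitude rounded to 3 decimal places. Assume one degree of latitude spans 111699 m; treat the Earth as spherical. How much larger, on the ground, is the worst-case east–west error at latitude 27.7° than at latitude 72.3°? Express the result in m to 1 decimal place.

32.5 m

Rounding to 3 decimal places leaves the longitude within ±0.0005° of the true value.
At 27.7°: 0.0005° × 111699 × cos 27.7° = 0.0005 × 111699 × 0.8854 ≈ 49.449 m.
At 72.3°: 0.0005° × 111699 × cos 72.3° = 0.0005 × 111699 × 0.3040 ≈ 16.98 m.
So the lower-latitude error exceeds the higher by 49.449 − 16.98 = 32.469 m.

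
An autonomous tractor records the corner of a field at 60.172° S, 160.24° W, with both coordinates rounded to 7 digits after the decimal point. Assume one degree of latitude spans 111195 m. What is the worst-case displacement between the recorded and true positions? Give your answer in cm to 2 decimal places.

0.62 cm

Rounding to 7 decimal places leaves each coordinate within ±5e-08° of the true value.
N–S: 5e-08° × 111195 m/° = 0.00555975 m.
Longitude error → 5e-08 × 111195 × cos 60.172° = 5e-08 × 111195 × 0.4974 ≈ 0.00276541 m.
The two errors are perpendicular, so the maximum displacement is √(0.00555975² + 0.00276541²) ≈ 0.00620953 m.
That is 0.00620953 m = 0.62095 cm.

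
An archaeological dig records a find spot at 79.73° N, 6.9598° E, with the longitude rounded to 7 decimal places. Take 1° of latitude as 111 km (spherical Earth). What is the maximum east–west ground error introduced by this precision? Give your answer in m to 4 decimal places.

0.0010 m

Rounding to 7 decimal places leaves the longitude within ±5e-08° of the true value.
One degree of longitude at 79.73° is 111000 × cos 79.73° ≈ 111000 × 0.1783 = 19789.9 m.
Maximum E–W displacement: 5e-08 × 19789.9 = 0.000989493 m.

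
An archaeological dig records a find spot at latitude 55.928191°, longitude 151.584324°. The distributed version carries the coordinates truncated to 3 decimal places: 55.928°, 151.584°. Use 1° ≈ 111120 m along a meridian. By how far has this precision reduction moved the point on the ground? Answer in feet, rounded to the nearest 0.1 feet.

96.1 feet

Δlat = 55.928191 − 55.928 = +0.000191°; Δlon = 151.584324 − 151.584 = +0.000324°.
N–S: 0.000191° × 111120 m/° = 21.2239 m.
E–W at 55.928°: 0.000324° × 111120 × cos 55.928° = 0.000324 × 111120 × 0.5602 ≈ 20.17 m.
Combined displacement = (21.2239² + 20.17²)^½ ≈ 29.2794 m.
In feet: 29.2794 m ÷ 0.3048 ≈ 96.061 ft.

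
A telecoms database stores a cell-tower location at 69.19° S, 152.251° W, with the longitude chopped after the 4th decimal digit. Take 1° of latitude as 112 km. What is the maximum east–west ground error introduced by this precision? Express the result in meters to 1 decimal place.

Truncating at 4 decimal places can drop up to a full unit in the last place, so the longitude may be off by as much as 0.0001°.
At latitude 69.19° a degree of longitude spans 112000 m × cos 69.19° = 112000 × 0.3553 ≈ 39790.3 m.
So at most 0.0001° × 39790.3 ≈ 3.97903 m east–west.

4.0 meters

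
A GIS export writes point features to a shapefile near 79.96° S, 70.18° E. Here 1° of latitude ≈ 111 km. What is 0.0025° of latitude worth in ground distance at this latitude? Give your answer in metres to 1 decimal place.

Along a meridian 0.0025° is 0.0025 × 111000 = 277.5 m.

277.5 metres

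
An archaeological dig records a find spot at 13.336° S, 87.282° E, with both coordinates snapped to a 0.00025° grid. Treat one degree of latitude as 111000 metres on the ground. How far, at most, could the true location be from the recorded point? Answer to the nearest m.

With a 0.00025° grid the true value lies within half a step, ±0.00025°/2 = ±0.000125°, of the stored one.
Latitude error → 0.000125 × 111000 = 13.875 m along the meridian.
Longitude error → 0.000125 × 111000 × cos 13.336° = 0.000125 × 111000 × 0.9730 ≈ 13.5008 m.
Worst case both components are at the extreme and orthogonal: √(13.875² + 13.5008²) ≈ 19.3595 m.

19 m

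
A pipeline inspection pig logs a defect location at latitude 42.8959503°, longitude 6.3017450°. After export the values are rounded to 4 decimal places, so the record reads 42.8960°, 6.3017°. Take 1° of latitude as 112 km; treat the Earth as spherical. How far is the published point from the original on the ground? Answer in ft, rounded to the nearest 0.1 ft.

Δlat = 42.8959503 − 42.8960 = -0.0000497°; Δlon = 6.3017450 − 6.3017 = +0.0000450°.
N–S: -0.0000497° × 112000 m/° = -5.5664 m.
East–west at this latitude: 0.0000450° × 112000 × cos 42.896° ≈ 0.0000450 × 82050.1 = 3.69226 m.
Combined displacement = (5.5664² + 3.69226²)^½ ≈ 6.67964 m.
In feet: 6.67964 m ÷ 0.3048 ≈ 21.915 ft.

21.9 ft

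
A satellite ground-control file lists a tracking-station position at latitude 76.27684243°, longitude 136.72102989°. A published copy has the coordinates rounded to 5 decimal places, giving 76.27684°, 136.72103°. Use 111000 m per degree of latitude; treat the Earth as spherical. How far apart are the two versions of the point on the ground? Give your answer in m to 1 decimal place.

Δlat = 76.27684243 − 76.27684 = +0.00000243°; Δlon = 136.72102989 − 136.72103 = -0.00000011°.
N–S: 0.00000243° × 111000 m/° = 0.26973 m.
East–west at this latitude: -0.00000011° × 111000 × cos 76.2768° ≈ -0.00000011 × 26332.6 = -0.00289659 m.
Distance: √(0.26973² + 0.00289659²) ≈ 0.269746 m.

0.3 m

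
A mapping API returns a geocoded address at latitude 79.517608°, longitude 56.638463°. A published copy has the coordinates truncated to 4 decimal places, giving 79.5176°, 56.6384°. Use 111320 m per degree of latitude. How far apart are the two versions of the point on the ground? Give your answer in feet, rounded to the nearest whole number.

5 feet

The latitude changed by +0.000008° and the longitude by +0.000063°.
N–S: 0.000008° × 111320 m/° = 0.89056 m.
E–W at 79.5176°: 0.000063° × 111320 × cos 79.5176° = 0.000063 × 111320 × 0.1819 ≈ 1.27593 m.
Distance: √(0.89056² + 1.27593²) ≈ 1.55599 m.
In feet: 1.55599 m ÷ 0.3048 ≈ 5.1049 ft.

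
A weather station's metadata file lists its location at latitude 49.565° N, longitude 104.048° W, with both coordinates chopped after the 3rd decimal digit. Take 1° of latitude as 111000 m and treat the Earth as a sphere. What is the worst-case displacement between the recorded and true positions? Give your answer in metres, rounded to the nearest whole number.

132 metres

Truncating at 3 decimal places can drop up to a full unit in the last place, so each coordinate may be off by as much as 0.001°.
North–south component: 0.001° × 111000 = 111 m.
East–west component at 49.565°: 0.001° × 111000 × cos 49.565° ≈ 0.001 × 71992.9 ≈ 71.9929 m.
The two errors are perpendicular, so the maximum displacement is √(111² + 71.9929²) ≈ 132.303 m.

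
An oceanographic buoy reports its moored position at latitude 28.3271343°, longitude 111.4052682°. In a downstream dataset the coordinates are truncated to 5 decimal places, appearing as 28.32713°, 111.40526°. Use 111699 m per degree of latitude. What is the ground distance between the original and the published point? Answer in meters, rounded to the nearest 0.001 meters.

0.938 meters

Δlat = 28.3271343 − 28.32713 = +0.0000043°; Δlon = 111.4052682 − 111.40526 = +0.0000082°.
North–south shift: 0.0000043 × 111699 = 0.480306 m.
E–W at 28.3271°: 0.0000082° × 111699 × cos 28.3271° = 0.0000082 × 111699 × 0.8803 ≈ 0.806252 m.
Combined displacement = (0.480306² + 0.806252²)^½ ≈ 0.938475 m.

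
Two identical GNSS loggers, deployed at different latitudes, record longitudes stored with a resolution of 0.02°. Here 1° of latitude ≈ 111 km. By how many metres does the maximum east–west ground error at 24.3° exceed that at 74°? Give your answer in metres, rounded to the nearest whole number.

With a 0.02° grid the true value lies within half a step, ±0.02°/2 = ±0.01°, of the stored one.
At 24.3°: 0.01° × 111000 × cos 24.3° = 0.01 × 111000 × 0.9114 ≈ 1011.7 m.
At 74°: 0.01° × 111000 × cos 74° = 0.01 × 111000 × 0.2756 ≈ 305.96 m.
Difference: 1011.7 − 305.96 = 705.7 m.

706 metres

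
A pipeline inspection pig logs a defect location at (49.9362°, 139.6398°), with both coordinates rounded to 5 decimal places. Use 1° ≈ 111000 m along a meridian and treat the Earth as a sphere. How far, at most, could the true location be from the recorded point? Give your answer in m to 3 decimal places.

Rounding to 5 decimal places leaves each coordinate within ±5e-06° of the true value.
Latitude error → 5e-06 × 111000 = 0.555 m along the meridian.
Longitude error → 5e-06 × 111000 × cos 49.9362° = 5e-06 × 111000 × 0.6436 ≈ 0.35722 m.
The two errors are perpendicular, so the maximum displacement is √(0.555² + 0.35722²) ≈ 0.660024 m.

0.660 m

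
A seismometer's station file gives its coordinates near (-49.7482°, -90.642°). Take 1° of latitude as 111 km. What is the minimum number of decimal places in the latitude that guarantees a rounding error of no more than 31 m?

One degree of latitude covers 111000 m.
N decimal places → at most half a unit in the last place, 0.5 × 10⁻ᴺ° = 111000/2 × 10⁻ᴺ m.
Setting 55500 × 10⁻ᴺ ≤ 31 gives 10ᴺ ≥ 1790, i.e. N ≥ 3.25.
At 3 places the error can reach 55.5 m, but 4 places keeps it to 5.55 m.

4 decimal places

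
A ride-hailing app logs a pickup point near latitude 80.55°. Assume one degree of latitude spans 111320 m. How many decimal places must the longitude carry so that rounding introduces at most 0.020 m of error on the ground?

6

At 80.55° one degree of longitude covers 111320 × cos 80.55° ≈ 111320 × 0.1642 ≈ 18277.3 m.
N decimal places → at most half a unit in the last place, 0.5 × 10⁻ᴺ° = 18277.3/2 × 10⁻ᴺ m.
Setting 9138.64 × 10⁻ᴺ ≤ 0.020 gives 10ᴺ ≥ 4.569e+05, i.e. N ≥ 5.66.
At 5 places the error can reach 0.0914 m, but 6 places keeps it to 0.00914 m.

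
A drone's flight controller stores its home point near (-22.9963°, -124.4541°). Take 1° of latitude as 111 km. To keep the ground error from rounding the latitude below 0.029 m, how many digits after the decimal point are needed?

One degree of latitude covers 111000 m.
N decimal places → at most half a unit in the last place, 0.5 × 10⁻ᴺ° = 111000/2 × 10⁻ᴺ m.
Need 0.5 × 111000 × 10⁻ᴺ ≤ 0.029 → 10⁻ᴺ ≤ 5.225e-07, so N ≥ 6.28.
So 7 decimal places suffice (0.00555 m); 6 would allow up to 0.0555 m.

7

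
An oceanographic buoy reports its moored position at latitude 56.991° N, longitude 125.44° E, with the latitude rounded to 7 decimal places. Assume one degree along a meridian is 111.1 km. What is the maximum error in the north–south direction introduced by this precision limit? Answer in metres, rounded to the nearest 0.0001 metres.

Rounding to 7 decimal places leaves the latitude within ±5e-08° of the true value.
North–south distance: 5e-08° × 111100 m/° = 0.005555 m.

0.0056 metres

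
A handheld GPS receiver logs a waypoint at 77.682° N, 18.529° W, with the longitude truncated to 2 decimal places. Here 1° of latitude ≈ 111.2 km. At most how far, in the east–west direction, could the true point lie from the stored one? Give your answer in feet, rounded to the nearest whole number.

778 feet

Truncating at 2 decimal places can drop up to a full unit in the last place, so the longitude may be off by as much as 0.01°.
One degree of longitude at 77.682° is 111200 × cos 77.682° ≈ 111200 × 0.2133 = 23723.1 m.
Maximum E–W displacement: 0.01 × 23723.1 = 237.231 m.
In feet: 237.231 m ÷ 0.3048 ≈ 778.32 ft.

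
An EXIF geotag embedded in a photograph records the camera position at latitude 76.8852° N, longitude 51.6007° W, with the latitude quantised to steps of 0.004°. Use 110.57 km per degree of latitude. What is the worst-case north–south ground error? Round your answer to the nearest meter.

221 meters

With a 0.004° grid the true value lies within half a step, ±0.004°/2 = ±0.002°, of the stored one.
North–south distance: 0.002° × 110570 m/° = 221.14 m.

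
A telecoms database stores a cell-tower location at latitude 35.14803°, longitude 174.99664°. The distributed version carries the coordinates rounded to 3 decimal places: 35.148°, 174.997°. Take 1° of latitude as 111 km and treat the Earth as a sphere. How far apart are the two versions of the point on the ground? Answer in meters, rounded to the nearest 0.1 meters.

Δlat = 35.14803 − 35.148 = +0.00003°; Δlon = 174.99664 − 174.997 = -0.00036°.
North–south shift: 0.00003 × 111000 = 3.33 m.
E–W at 35.148°: -0.00036° × 111000 × cos 35.148° = -0.00036 × 111000 × 0.8177 ≈ -32.674 m.
Distance: √(3.33² + 32.674²) ≈ 32.8433 m.

32.8 meters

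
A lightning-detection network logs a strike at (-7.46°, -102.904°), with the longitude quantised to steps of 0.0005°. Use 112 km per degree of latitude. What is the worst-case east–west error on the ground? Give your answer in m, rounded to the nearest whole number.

28 m

With a 0.0005° grid the true value lies within half a step, ±0.0005°/2 = ±0.00025°, of the stored one.
One degree of longitude at 7.46° is 112000 × cos 7.46° ≈ 112000 × 0.9915 = 111052 m.
Maximum E–W displacement: 0.00025 × 111052 = 27.763 m.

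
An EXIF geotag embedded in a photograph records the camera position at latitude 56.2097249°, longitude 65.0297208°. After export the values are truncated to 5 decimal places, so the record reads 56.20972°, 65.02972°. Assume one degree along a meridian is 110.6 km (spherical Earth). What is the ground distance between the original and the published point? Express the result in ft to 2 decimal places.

The latitude changed by +0.0000049° and the longitude by +0.0000008°.
N–S: 0.0000049° × 110600 m/° = 0.54194 m.
East–west at this latitude: 0.0000008° × 110600 × cos 56.2097° ≈ 0.0000008 × 61510.7 = 0.0492086 m.
Distance: √(0.54194² + 0.0492086²) ≈ 0.54417 m.
Converting: 0.54417 m × 3.2808 ft/m ≈ 1.7853 ft.

1.79 ft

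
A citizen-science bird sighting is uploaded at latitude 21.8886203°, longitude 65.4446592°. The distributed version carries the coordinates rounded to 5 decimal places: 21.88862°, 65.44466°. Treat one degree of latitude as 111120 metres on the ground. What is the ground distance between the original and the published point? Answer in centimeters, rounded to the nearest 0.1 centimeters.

Δlat = 21.8886203 − 21.88862 = +0.0000003°; Δlon = 65.4446592 − 65.44466 = -0.0000008°.
North–south shift: 0.0000003 × 111120 = 0.033336 m.
East–west at this latitude: -0.0000008° × 111120 × cos 21.8886° ≈ -0.0000008 × 103109 = -0.0824875 m.
Distance: √(0.033336² + 0.0824875²) ≈ 0.088969 m.
That is 0.088969 m = 8.8969 cm.

8.9 centimeters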